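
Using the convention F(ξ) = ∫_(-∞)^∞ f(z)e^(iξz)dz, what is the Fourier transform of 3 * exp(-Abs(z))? 6/(ξ^2 + 1)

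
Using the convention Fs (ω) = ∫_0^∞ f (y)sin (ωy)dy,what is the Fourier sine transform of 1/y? pi/2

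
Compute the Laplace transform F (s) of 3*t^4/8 9/s^5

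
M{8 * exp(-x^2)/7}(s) 4 * gamma(s/2)/7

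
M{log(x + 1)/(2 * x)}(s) -pi * csc(pi * s)/(2 * s - 2)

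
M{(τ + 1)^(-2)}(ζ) (-pi*ζ + pi)/sin(pi*ζ)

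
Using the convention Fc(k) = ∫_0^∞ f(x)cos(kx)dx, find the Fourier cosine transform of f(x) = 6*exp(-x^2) 3*sqrt(pi)*exp(-k^2/4)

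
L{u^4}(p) 24/p^5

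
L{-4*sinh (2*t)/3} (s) -8/ (3*s^2 - 12)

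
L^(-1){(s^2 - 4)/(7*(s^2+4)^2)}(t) t*cos(2*t)/7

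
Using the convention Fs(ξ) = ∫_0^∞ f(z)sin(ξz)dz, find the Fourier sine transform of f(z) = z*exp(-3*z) 6*ξ/(ξ^2 + 9)^2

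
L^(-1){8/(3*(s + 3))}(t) 8*exp(-3*t)/3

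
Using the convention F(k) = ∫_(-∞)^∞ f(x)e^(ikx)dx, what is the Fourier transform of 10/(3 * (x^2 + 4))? 5 * pi * exp(-2 * Abs(k))/3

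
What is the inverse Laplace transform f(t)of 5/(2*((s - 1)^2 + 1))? 5*exp(t)*sin(t)/2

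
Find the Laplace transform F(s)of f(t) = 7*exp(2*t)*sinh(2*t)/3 14/(3*s*(s - 4))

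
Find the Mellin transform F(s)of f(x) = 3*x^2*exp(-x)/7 3*gamma(s + 2)/7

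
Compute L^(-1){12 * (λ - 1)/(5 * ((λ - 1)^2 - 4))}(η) 12 * exp(η) * cosh(2 * η)/5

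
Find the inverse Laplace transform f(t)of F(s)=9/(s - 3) 9*exp(3*t)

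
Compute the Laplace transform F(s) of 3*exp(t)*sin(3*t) 9/((s - 1) ^2 + 9) 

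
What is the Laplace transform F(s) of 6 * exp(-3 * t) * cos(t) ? 6 * (s + 3) /((s + 3) ^2 + 1) 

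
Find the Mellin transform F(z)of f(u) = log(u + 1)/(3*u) -pi*csc(pi*z)/(3*z - 3)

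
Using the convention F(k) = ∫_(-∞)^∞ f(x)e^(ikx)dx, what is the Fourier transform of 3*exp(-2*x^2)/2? 3*sqrt(2)*sqrt(pi)*exp(-k^2/8)/4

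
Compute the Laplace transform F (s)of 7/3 7/ (3*s)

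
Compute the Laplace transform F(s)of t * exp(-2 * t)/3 1/(3 * (s + 2)^2)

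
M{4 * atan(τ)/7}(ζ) -2 * pi * sec(pi * ζ/2)/(7 * ζ)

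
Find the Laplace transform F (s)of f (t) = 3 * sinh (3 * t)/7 9/ (7 * (s^2 - 9))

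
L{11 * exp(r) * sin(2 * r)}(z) 22/((z - 1)^2 + 4)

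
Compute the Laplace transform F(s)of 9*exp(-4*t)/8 9/(8*(s + 4))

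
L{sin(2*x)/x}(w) atan(2/w)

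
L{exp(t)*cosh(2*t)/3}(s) (s - 1)/(3*((s - 1)^2 - 4))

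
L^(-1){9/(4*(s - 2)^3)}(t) 9*t^2*exp(2*t)/8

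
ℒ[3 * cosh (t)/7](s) 3 * s/ (7 * (s^2 - 1))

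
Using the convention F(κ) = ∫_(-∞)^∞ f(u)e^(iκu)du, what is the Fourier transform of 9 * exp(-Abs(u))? 18/(κ^2 + 1)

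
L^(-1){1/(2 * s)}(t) 1/2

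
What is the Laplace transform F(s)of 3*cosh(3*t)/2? 3*s/(2*(s^2-9))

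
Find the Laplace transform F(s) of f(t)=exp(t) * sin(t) 1/((s - 1) ^2 + 1) 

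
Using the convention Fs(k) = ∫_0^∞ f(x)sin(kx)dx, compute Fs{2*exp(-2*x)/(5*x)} 2*atan(k/2)/5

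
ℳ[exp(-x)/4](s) gamma(s)/4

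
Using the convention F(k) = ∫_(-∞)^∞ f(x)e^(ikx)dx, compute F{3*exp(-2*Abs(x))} 12/(k^2 + 4)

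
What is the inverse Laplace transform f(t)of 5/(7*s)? 5/7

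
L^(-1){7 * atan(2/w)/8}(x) 7 * sin(2 * x)/(8 * x)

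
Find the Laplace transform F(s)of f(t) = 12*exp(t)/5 12/(5*(s - 1))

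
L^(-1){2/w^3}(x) x^2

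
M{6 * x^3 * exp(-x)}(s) 6 * gamma(s + 3)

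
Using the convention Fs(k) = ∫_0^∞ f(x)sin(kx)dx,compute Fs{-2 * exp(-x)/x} -2 * atan(k)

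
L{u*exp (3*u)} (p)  (p - 3)^ (-2)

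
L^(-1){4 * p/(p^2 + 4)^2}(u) u * sin(2 * u)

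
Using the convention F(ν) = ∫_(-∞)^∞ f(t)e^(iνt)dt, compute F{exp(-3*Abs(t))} 6/(ν^2 + 9)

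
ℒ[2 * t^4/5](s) 48/(5 * s^5) 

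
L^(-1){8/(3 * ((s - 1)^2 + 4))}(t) 4 * exp(t) * sin(2 * t)/3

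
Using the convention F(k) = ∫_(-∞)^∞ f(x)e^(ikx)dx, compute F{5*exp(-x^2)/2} 5*sqrt(pi)*exp(-k^2/4)/2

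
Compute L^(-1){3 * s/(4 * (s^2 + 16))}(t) 3 * cos(4 * t)/4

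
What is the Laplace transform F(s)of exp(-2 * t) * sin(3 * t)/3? 1/((s + 2)^2 + 9)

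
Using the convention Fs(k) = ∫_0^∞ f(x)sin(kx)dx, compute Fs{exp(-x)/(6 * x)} atan(k)/6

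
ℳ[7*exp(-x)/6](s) 7*gamma(s)/6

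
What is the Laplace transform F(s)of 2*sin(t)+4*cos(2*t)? 2/(s^2+1)+4*s/(s^2+4)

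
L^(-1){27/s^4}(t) 9*t^3/2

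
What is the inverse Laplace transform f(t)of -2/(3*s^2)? -2*t/3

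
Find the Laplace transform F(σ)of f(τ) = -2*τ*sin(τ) -4*σ/(σ^2 + 1)^2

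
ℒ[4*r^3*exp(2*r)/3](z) 8/(z - 2)^4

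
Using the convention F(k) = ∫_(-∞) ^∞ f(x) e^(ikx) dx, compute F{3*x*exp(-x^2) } 3*I*sqrt(pi)*k*exp(-k^2/4) /2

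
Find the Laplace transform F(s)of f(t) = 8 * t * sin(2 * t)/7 32 * s/(7 * (s^2 + 4)^2)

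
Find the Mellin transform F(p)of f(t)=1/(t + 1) pi * csc(pi * p)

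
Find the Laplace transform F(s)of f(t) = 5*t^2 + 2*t 10/s^3 + 2/s^2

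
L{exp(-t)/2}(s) 1/(2*(s + 1))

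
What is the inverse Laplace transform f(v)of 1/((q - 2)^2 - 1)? exp(2*v)*sinh(v)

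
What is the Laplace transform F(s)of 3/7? 3/(7 * s)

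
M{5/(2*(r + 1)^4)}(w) 5*gamma(w)*gamma(4 - w)/12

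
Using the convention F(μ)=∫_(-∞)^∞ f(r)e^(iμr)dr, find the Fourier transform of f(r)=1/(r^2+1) pi * exp(-Abs(μ))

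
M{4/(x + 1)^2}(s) -4*pi*(s - 1)/sin(pi*s)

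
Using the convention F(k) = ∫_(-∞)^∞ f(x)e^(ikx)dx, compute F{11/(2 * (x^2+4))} 11 * pi * exp(-2 * Abs(k))/4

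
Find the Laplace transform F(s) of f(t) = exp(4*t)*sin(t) 1/((s - 4) ^2+1) 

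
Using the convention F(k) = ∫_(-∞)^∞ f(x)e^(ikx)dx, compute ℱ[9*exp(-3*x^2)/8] 3*sqrt(3)*sqrt(pi)*exp(-k^2/12)/8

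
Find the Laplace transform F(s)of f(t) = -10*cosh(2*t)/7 -10*s/(7*s^2 - 28)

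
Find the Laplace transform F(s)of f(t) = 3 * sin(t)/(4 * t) 3 * atan(1/s)/4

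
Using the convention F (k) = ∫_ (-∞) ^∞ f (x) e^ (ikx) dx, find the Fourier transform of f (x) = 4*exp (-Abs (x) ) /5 8/ (5*(k^2 + 1) ) 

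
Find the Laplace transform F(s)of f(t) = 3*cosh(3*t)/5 3*s/(5*(s^2 - 9))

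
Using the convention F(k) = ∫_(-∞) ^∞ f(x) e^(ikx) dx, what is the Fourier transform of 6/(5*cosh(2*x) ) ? 3*pi/(5*cosh(pi*k/4) ) 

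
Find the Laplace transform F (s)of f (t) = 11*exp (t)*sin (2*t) 22/ ( (s - 1)^2+4)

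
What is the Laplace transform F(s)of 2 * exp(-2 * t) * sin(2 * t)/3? 4/(3 * ((s + 2)^2 + 4))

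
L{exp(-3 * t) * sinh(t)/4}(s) 1/(4 * ((s + 3)^2 - 1))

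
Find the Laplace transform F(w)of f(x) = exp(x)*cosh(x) (w - 1)/(w*(w - 2))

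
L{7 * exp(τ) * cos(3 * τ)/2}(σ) 7 * (σ - 1)/(2 * ((σ - 1)^2 + 9))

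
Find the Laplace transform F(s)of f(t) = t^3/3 2/s^4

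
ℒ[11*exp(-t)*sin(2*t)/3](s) 22/(3*((s + 1)^2 + 4))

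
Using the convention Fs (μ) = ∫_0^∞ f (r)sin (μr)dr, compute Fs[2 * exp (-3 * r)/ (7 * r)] 2 * atan (μ/3)/7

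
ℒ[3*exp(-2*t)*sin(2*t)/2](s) 3/((s+2)^2+4)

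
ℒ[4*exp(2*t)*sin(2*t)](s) 8/((s - 2)^2 + 4)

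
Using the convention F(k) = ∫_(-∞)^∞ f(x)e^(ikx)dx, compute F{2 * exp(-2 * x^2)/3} sqrt(2) * sqrt(pi) * exp(-k^2/8)/3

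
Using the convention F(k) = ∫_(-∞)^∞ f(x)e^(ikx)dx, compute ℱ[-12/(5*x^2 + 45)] -4*pi*exp(-3*Abs(k))/5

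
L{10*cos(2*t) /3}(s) 10*s/(3*(s^2 + 4) ) 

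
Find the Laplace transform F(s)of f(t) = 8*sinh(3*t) 24/(s^2 - 9)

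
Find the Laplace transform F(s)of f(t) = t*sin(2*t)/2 2*s/(s^2 + 4)^2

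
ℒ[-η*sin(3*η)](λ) -6*λ/(λ^2 + 9)^2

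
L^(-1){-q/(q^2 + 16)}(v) -cos(4*v)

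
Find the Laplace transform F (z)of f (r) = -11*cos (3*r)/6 -11*z/ (6*z^2+54)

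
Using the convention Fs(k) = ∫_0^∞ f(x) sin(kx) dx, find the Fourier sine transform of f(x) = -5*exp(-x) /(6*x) -5*atan(k) /6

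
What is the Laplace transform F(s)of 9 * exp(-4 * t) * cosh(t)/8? 9 * (s+4)/(8 * ((s+4)^2 - 1))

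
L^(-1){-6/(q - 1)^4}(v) -v^3 * exp(v)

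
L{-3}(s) -3/s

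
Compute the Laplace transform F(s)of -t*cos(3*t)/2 (9 - s^2)/(2*(s^2 + 9)^2)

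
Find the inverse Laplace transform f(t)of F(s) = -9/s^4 -3 * t^3/2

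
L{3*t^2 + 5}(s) 6/s^3 + 5/s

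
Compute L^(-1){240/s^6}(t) 2 * t^5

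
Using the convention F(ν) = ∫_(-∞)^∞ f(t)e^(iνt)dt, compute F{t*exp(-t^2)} I*sqrt(pi)*ν*exp(-ν^2/4)/2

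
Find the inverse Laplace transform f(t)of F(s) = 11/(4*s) 11/4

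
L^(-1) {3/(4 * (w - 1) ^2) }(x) 3 * x * exp(x) /4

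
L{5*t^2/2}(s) 5/s^3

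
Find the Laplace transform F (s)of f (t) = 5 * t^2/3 10/ (3 * s^3)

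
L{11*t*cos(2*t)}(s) 11*(s^2 - 4)/(s^2 + 4)^2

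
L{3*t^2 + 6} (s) 6/s + 6/s^3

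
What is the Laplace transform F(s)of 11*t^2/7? 22/(7*s^3)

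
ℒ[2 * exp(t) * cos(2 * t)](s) 2 * (s - 1) /((s - 1) ^2 + 4) 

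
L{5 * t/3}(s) 5/(3 * s^2)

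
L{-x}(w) -1/w^2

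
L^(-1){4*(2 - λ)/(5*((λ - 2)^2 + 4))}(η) -4*exp(2*η)*cos(2*η)/5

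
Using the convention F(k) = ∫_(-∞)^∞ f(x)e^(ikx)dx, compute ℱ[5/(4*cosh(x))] 5*pi/(4*cosh(pi*k/2))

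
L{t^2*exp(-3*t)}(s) 2/(s + 3)^3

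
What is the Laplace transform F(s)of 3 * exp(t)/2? 3/(2 * (s - 1))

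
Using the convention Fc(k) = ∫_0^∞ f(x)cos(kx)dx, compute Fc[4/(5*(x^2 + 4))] pi*exp(-2*k)/5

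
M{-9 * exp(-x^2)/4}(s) -9 * gamma(s/2)/8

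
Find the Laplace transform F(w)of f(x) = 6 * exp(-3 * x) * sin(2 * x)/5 12/(5 * ((w+3)^2+4))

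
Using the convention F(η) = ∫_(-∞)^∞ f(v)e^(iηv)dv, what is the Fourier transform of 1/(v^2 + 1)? pi*exp(-Abs(η))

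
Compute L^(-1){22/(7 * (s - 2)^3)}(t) 11 * t^2 * exp(2 * t)/7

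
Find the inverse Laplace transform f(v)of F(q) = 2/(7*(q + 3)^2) 2*v*exp(-3*v)/7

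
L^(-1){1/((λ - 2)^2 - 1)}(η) exp(2 * η) * sinh(η)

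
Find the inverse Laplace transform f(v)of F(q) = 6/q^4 v^3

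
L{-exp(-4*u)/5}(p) -1/(5*p+20)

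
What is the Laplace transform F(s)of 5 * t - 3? 5/s^2 - 3/s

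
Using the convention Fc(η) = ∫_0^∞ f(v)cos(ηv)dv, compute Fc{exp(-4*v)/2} 2/(η^2 + 16)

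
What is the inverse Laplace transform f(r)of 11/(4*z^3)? 11*r^2/8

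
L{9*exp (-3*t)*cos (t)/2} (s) 9*(s + 3)/ (2*( (s + 3)^2 + 1))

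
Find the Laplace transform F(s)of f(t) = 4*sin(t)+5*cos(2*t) 5*s/(s^2+4)+4/(s^2+1)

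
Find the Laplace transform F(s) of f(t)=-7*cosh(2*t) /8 -7*s/(8*s^2-32) 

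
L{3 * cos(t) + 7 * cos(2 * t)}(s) 7 * s/(s^2 + 4) + 3 * s/(s^2 + 1)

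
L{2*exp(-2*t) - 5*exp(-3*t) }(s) 2/(s + 2) - 5/(s + 3) 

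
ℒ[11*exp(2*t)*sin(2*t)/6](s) 11/(3*((s - 2)^2 + 4))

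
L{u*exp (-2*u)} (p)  (p + 2)^ (-2)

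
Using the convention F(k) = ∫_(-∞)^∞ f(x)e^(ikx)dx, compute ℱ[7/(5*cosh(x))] 7*pi/(5*cosh(pi*k/2))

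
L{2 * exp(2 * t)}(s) 2/(s - 2)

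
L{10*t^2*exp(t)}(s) 20/(s - 1)^3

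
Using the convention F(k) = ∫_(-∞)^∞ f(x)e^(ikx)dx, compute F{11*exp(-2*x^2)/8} 11*sqrt(2)*sqrt(pi)*exp(-k^2/8)/16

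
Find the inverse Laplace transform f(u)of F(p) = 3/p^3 3*u^2/2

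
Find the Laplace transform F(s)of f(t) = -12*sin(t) -12/(s^2 + 1)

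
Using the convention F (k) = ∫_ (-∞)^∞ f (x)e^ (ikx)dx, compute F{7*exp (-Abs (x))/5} 14/ (5*(k^2 + 1))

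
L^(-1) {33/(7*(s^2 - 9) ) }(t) 11*sinh(3*t) /7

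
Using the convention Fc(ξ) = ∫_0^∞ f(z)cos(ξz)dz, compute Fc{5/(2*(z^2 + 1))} 5*pi*exp(-ξ)/4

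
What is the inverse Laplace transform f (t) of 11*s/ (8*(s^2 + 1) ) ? 11*cos (t) /8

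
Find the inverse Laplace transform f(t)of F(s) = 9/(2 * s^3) 9 * t^2/4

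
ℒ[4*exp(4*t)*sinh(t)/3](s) 4/(3*((s - 4)^2 - 1))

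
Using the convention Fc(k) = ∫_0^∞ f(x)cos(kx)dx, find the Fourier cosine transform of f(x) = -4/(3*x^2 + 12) -pi*exp(-2*k)/3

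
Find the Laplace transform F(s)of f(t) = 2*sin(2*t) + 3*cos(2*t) 3*s/(s^2 + 4) + 4/(s^2 + 4)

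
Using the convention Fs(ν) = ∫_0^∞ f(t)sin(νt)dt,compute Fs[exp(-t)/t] atan(ν)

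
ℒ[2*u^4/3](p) 16/p^5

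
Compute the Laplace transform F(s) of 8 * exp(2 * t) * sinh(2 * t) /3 16/(3 * s * (s - 4) ) 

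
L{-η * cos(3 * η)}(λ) (9 - λ^2)/(λ^2 + 9)^2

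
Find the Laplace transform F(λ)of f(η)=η λ^(-2)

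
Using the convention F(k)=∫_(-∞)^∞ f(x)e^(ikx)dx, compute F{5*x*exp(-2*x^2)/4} 5*sqrt(2)*I*sqrt(pi)*k*exp(-k^2/8)/32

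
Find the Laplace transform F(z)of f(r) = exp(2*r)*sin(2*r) 2/((z - 2)^2+4)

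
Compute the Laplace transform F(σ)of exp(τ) 1/(σ - 1)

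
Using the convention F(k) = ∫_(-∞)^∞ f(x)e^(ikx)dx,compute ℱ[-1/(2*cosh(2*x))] -pi/(4*cosh(pi*k/4))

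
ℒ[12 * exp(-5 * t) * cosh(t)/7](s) 12 * (s + 5)/(7 * ((s + 5)^2 - 1))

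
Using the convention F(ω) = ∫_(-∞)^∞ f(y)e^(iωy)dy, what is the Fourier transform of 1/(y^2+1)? pi*exp(-Abs(ω))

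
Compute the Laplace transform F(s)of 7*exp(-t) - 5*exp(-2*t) 7/(s+1) - 5/(s+2)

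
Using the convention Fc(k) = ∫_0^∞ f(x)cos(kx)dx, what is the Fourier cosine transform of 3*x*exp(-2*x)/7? 3*(4 - k^2)/(7*(k^2 + 4)^2)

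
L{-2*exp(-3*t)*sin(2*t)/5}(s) -4/(5*(s + 3)^2 + 20)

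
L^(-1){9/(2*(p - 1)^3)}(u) 9*u^2*exp(u)/4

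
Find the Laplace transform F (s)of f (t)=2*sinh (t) 2/ (s^2 - 1)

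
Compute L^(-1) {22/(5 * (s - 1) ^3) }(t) 11 * t^2 * exp(t) /5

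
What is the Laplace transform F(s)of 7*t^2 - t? 14/s^3 - 1/s^2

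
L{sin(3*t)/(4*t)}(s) atan(3/s)/4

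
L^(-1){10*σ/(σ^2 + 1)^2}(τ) 5*τ*sin(τ)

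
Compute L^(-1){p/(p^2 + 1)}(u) cos(u)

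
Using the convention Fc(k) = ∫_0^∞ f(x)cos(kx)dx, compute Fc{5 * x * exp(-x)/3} 5 * (1 - k^2)/(3 * (k^2+1)^2)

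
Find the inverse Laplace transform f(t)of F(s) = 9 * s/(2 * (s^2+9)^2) 3 * t * sin(3 * t)/4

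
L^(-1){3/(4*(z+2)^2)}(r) 3*r*exp(-2*r)/4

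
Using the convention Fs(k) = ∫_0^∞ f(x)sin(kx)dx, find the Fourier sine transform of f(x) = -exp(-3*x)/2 -k/(2*k^2+18)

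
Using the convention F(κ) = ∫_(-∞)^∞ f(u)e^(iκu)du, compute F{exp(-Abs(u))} 2/(κ^2 + 1)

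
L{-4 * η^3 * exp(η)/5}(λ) -24/(5 * (λ - 1)^4)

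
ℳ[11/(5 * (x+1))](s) 11 * pi * csc(pi * s)/5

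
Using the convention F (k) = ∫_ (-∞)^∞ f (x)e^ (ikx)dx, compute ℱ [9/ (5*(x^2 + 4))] 9*pi*exp (-2*Abs (k))/10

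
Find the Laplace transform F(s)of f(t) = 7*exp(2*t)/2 7/(2*(s - 2))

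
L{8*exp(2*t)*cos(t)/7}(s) 8*(s - 2)/(7*((s - 2)^2 + 1))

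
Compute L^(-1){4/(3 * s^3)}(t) 2 * t^2/3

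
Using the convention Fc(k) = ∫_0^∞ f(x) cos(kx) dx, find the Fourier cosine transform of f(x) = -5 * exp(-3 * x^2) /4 -5 * sqrt(3) * sqrt(pi) * exp(-k^2/12) /24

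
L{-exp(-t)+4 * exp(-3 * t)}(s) 4/(s+3) - 1/(s+1)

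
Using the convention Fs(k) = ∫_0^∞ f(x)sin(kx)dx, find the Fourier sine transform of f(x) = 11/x 11*pi/2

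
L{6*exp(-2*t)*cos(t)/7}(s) 6*(s + 2)/(7*((s + 2)^2 + 1))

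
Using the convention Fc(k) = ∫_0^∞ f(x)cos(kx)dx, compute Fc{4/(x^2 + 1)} 2*pi*exp(-k)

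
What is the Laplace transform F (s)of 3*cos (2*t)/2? 3*s/ (2*(s^2 + 4))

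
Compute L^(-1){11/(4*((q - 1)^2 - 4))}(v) 11*exp(v)*sinh(2*v)/8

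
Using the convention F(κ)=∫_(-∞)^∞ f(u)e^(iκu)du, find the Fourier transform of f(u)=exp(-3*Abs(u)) 6/(κ^2 + 9)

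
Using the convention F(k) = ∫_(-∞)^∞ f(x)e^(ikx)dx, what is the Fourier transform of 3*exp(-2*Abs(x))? 12/(k^2 + 4)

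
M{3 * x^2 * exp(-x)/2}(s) 3 * gamma(s + 2)/2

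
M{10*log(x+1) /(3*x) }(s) -10*pi*csc(pi*s) /(3*s - 3) 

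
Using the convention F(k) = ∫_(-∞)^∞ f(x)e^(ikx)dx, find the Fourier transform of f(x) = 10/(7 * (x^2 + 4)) 5 * pi * exp(-2 * Abs(k))/7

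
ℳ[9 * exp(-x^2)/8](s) 9 * gamma(s/2)/16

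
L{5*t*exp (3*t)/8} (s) 5/ (8*(s - 3)^2)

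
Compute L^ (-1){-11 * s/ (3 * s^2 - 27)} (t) -11 * cosh (3 * t)/3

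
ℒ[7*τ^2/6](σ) 7/(3*σ^3)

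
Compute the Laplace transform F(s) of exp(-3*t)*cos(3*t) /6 (s + 3) /(6*((s + 3) ^2 + 9) ) 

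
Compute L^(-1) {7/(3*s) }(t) 7/3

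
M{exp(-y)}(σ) gamma(σ)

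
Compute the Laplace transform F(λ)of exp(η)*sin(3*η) 3/((λ - 1)^2 + 9)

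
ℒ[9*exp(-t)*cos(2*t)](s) 9*(s+1)/((s+1)^2+4)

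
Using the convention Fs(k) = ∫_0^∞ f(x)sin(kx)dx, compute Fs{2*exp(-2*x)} 2*k/(k^2 + 4)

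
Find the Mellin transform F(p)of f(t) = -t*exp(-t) -gamma(p+1)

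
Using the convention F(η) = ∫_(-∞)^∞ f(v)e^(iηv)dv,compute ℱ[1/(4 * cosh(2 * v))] pi/(8 * cosh(pi * η/4))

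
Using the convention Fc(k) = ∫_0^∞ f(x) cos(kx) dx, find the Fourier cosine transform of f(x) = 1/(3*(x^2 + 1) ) pi*exp(-k) /6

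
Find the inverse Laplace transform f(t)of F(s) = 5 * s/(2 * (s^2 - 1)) 5 * cosh(t)/2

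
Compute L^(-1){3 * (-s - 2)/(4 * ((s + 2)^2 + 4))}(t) -3 * exp(-2 * t) * cos(2 * t)/4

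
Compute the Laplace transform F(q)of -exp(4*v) -1/(q - 4)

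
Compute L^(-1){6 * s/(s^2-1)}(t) 6 * cosh(t)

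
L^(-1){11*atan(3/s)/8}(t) 11*sin(3*t)/(8*t)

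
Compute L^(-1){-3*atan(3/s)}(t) -3*sin(3*t)/t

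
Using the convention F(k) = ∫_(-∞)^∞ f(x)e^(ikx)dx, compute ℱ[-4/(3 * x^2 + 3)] -4 * pi * exp(-Abs(k))/3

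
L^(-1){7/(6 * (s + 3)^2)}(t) 7 * t * exp(-3 * t)/6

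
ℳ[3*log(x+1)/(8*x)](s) -3*pi*csc(pi*s)/(8*s - 8)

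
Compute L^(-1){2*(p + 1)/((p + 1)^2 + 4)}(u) 2*exp(-u)*cos(2*u)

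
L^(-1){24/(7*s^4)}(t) 4*t^3/7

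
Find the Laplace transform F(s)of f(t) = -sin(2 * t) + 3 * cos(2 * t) 3 * s/(s^2 + 4) - 2/(s^2 + 4)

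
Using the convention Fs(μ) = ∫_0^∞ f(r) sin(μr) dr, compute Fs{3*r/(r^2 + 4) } 3*pi*exp(-2*μ) /2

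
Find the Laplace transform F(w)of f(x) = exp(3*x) 1/(w - 3)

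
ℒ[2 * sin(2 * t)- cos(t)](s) 4/(s^2 + 4)- s/(s^2 + 1)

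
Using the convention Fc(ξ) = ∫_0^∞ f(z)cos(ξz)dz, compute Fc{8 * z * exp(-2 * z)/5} 8 * (4 - ξ^2)/(5 * (ξ^2+4)^2)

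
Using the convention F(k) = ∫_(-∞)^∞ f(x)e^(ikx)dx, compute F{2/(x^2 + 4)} pi*exp(-2*Abs(k))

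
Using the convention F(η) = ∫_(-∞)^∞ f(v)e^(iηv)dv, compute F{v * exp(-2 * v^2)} sqrt(2) * I * sqrt(pi) * η * exp(-η^2/8)/8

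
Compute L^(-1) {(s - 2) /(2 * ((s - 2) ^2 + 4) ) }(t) exp(2 * t) * cos(2 * t) /2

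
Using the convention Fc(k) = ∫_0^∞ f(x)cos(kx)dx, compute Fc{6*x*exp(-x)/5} 6*(1 - k^2)/(5*(k^2 + 1)^2)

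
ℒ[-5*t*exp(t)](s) -5/(s - 1) ^2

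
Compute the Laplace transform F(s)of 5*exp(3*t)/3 5/(3*(s - 3))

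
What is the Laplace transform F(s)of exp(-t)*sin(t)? 1/((s + 1)^2 + 1)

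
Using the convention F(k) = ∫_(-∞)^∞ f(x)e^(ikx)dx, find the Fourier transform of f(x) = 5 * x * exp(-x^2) 5 * I * sqrt(pi) * k * exp(-k^2/4)/2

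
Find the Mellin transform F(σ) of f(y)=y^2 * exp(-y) gamma(σ+2) 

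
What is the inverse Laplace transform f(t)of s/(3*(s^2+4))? cos(2*t)/3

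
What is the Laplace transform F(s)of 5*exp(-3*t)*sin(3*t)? 15/((s + 3)^2 + 9)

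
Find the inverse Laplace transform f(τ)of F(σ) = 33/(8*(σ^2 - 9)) 11*sinh(3*τ)/8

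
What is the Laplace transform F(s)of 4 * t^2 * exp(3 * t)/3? 8/(3 * (s - 3)^3)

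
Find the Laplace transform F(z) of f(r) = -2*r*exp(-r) -2/(z + 1) ^2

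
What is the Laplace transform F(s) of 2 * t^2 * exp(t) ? 4/(s - 1) ^3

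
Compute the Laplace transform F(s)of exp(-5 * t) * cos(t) (s + 5)/((s + 5)^2 + 1)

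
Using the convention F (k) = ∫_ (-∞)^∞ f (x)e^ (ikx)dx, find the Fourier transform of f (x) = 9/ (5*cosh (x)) 9*pi/ (5*cosh (pi*k/2))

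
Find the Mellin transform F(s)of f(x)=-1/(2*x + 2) -pi*csc(pi*s)/2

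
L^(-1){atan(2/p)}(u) sin(2*u)/u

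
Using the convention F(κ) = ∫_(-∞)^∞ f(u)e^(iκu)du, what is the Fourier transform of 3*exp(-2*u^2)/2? 3*sqrt(2)*sqrt(pi)*exp(-κ^2/8)/4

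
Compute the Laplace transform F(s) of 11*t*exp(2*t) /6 11/(6*(s - 2) ^2) 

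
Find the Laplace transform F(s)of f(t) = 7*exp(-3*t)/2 7/(2*(s + 3))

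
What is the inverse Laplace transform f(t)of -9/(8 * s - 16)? -9 * exp(2 * t)/8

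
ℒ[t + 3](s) 3/s + s^(-2)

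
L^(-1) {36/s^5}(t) 3 * t^4/2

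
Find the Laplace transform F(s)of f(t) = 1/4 1/(4*s)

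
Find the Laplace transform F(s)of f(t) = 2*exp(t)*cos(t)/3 2*(s - 1)/(3*((s - 1)^2+1))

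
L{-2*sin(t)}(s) -2/(s^2 + 1)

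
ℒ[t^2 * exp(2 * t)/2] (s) (s - 2)^(-3)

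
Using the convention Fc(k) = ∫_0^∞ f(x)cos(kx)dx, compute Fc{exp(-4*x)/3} 4/(3*(k^2 + 16))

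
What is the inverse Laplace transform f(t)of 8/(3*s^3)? 4*t^2/3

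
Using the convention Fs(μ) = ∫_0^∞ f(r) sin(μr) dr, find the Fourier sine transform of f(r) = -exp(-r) -μ/(μ^2 + 1) 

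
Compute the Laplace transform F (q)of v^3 6/q^4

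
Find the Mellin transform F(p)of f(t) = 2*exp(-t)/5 2*gamma(p)/5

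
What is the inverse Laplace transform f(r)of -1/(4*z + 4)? -exp(-r)/4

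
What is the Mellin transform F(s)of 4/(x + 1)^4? 2 * gamma(s) * gamma(4 - s)/3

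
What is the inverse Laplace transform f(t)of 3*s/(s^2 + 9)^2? t*sin(3*t)/2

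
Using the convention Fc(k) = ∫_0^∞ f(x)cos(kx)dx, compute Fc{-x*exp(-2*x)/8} (k^2 - 4)/(8*(k^2+4)^2)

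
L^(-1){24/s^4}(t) 4 * t^3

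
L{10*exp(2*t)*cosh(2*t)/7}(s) 10*(s - 2)/(7*s*(s - 4))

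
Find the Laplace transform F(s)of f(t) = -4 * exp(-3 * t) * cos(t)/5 4 * (-s - 3)/(5 * ((s + 3)^2 + 1))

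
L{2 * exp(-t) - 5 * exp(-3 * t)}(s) 2/(s + 1) - 5/(s + 3)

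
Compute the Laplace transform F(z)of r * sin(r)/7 2 * z/(7 * (z^2 + 1)^2)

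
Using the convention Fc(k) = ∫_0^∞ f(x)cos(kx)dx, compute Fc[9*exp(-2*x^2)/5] 9*sqrt(2)*sqrt(pi)*exp(-k^2/8)/20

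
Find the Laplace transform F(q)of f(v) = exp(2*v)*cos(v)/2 (q - 2)/(2*((q - 2)^2 + 1))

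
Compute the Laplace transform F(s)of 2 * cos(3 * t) 2 * s/(s^2 + 9)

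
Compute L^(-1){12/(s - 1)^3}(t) 6*t^2*exp(t)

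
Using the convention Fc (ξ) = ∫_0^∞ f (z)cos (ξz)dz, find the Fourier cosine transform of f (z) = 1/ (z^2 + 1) pi * exp (-ξ)/2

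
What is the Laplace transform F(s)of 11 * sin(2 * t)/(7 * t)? 11 * atan(2/s)/7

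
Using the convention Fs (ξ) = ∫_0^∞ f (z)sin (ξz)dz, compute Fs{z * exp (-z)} 2 * ξ/ (ξ^2 + 1)^2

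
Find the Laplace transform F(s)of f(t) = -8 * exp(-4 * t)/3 -8/(3 * s + 12)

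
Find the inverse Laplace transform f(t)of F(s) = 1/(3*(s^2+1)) sin(t)/3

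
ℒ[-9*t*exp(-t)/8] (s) -9/(8*(s+1)^2)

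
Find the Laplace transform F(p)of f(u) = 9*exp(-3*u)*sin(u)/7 9/(7*((p + 3)^2 + 1))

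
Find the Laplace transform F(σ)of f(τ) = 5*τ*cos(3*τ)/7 5*(σ^2 - 9)/(7*(σ^2 + 9)^2)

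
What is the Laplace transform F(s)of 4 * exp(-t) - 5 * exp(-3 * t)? 4/(s + 1) - 5/(s + 3)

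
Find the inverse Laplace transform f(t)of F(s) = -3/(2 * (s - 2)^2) -3 * t * exp(2 * t)/2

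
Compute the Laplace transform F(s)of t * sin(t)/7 2 * s/(7 * (s^2+1)^2)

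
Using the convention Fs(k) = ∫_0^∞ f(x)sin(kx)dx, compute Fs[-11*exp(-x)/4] -11*k/(4*k^2+4)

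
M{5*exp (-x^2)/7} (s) 5*gamma (s/2)/14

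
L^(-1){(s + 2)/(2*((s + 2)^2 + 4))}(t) exp(-2*t)*cos(2*t)/2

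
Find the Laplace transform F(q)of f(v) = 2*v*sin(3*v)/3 4*q/(q^2 + 9)^2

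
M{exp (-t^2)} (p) gamma (p/2)/2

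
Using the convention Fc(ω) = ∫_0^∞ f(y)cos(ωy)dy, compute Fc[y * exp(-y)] (1 - ω^2)/(ω^2 + 1)^2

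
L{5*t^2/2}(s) 5/s^3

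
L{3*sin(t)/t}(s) 3*atan(1/s)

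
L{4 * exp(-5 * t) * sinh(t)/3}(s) 4/(3 * ((s + 5)^2 - 1))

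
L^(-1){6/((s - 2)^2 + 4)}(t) 3 * exp(2 * t) * sin(2 * t)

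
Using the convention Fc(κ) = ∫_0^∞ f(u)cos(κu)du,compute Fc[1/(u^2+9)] pi * exp(-3 * κ)/6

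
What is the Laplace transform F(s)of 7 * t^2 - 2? 14/s^3 - 2/s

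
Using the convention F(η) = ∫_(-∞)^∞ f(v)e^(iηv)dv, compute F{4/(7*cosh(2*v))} 2*pi/(7*cosh(pi*η/4))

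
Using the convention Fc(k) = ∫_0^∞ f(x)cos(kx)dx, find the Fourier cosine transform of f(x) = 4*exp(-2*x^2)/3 sqrt(2)*sqrt(pi)*exp(-k^2/8)/3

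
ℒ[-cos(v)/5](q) -q/(5*q^2+5)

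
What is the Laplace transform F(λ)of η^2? 2/λ^3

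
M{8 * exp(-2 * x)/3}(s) 2^(3 - s) * gamma(s)/3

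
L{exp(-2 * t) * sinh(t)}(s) 1/((s + 2)^2 - 1)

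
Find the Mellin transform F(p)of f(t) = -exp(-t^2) -gamma(p/2)/2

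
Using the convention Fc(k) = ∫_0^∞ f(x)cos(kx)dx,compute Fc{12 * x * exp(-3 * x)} 12 * (9 - k^2)/(k^2 + 9)^2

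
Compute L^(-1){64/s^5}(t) 8*t^4/3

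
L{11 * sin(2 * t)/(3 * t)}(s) 11 * atan(2/s)/3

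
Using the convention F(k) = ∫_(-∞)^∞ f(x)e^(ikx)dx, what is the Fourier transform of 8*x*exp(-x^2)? 4*I*sqrt(pi)*k*exp(-k^2/4)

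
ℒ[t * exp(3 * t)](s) (s - 3) ^(-2) 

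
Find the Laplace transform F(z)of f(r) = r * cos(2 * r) (z^2 - 4)/(z^2 + 4)^2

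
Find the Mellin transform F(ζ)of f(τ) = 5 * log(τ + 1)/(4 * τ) -5 * pi * csc(pi * ζ)/(4 * ζ - 4)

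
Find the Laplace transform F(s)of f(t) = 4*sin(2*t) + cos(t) 8/(s^2 + 4) + s/(s^2 + 1)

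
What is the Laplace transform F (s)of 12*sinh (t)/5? 12/ (5*(s^2 - 1))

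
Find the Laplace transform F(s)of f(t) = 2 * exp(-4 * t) 2/(s + 4)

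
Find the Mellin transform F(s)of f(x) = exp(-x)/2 gamma(s)/2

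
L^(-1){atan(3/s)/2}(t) sin(3*t)/(2*t)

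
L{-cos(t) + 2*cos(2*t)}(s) 2*s/(s^2 + 4)- s/(s^2 + 1)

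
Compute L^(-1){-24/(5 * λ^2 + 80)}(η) -6 * sin(4 * η)/5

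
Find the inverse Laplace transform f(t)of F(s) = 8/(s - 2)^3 4 * t^2 * exp(2 * t)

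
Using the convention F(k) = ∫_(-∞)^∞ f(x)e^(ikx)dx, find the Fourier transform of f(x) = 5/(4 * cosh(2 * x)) 5 * pi/(8 * cosh(pi * k/4))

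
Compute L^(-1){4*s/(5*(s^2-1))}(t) 4*cosh(t)/5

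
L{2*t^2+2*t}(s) 2/s^2+4/s^3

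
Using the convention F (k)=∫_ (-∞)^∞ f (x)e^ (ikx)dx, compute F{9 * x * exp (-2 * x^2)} 9 * sqrt (2) * I * sqrt (pi) * k * exp (-k^2/8)/8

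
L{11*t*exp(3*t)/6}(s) 11/(6*(s - 3)^2)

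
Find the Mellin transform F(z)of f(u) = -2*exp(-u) -2*gamma(z)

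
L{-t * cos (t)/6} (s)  (1 - s^2)/ (6 * (s^2 + 1)^2)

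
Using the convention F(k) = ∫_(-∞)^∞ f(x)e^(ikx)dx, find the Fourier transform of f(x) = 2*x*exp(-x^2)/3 I*sqrt(pi)*k*exp(-k^2/4)/3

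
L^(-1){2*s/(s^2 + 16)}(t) 2*cos(4*t)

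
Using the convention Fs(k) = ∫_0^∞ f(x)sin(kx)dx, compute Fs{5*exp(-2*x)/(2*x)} 5*atan(k/2)/2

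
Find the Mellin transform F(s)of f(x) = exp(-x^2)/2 gamma(s/2)/4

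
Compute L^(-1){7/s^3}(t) 7*t^2/2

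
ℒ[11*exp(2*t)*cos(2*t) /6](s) 11*(s - 2) /(6*((s - 2) ^2 + 4) ) 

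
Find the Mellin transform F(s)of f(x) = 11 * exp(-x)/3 11 * gamma(s)/3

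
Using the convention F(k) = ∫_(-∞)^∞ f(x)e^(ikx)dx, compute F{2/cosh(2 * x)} pi/cosh(pi * k/4)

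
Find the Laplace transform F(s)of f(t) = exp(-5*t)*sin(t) 1/((s + 5)^2 + 1)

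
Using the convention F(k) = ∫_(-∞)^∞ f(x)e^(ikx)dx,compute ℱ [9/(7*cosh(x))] 9*pi/(7*cosh(pi*k/2))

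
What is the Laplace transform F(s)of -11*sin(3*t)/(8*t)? -11*atan(3/s)/8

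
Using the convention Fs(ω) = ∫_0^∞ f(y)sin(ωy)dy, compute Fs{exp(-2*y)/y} atan(ω/2)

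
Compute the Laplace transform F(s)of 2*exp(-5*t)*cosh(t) 2*(s + 5)/((s + 5)^2 - 1)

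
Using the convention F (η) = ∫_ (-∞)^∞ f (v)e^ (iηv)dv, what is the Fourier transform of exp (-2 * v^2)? sqrt (2) * sqrt (pi) * exp (-η^2/8)/2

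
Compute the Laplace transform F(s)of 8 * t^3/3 16/s^4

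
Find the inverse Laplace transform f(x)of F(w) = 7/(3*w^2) 7*x/3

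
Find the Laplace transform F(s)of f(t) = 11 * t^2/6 11/(3 * s^3)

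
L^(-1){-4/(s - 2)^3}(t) -2 * t^2 * exp(2 * t)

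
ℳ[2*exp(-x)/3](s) 2*gamma(s)/3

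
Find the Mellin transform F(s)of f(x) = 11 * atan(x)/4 -11 * pi * sec(pi * s/2)/(8 * s)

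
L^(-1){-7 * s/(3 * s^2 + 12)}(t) -7 * cos(2 * t)/3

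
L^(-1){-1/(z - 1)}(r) -exp(r)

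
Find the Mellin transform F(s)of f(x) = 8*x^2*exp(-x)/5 8*gamma(s + 2)/5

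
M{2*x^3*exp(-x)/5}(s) 2*gamma(s + 3)/5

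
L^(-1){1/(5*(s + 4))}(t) exp(-4*t)/5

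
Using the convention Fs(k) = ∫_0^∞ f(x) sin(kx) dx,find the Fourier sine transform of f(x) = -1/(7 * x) -pi/14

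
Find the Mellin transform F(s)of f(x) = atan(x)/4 -pi*sec(pi*s/2)/(8*s)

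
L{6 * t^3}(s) 36/s^4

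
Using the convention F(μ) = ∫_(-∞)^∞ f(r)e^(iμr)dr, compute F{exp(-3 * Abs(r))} 6/(μ^2 + 9)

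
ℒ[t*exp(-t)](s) (s + 1) ^(-2) 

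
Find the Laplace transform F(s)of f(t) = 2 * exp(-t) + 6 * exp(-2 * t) 6/(s + 2) + 2/(s + 1)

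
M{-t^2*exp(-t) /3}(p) -gamma(p + 2) /3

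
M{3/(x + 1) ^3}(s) 3*pi*(s - 2)*(s - 1) /(2*sin(pi*s) ) 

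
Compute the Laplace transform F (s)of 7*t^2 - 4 14/s^3 - 4/s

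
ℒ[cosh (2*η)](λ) λ/ (λ^2 - 4)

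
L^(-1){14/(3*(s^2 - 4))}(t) 7*sinh(2*t)/3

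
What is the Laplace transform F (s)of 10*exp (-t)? 10/ (s + 1)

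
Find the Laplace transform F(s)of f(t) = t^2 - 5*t 2/s^3 - 5/s^2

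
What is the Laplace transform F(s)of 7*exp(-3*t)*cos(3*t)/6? 7*(s + 3)/(6*((s + 3)^2 + 9))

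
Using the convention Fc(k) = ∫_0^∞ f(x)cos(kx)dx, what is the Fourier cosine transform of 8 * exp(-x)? 8/(k^2 + 1)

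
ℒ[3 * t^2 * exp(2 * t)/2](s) 3/(s - 2)^3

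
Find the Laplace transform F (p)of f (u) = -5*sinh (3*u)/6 -5/ (2*p^2 - 18)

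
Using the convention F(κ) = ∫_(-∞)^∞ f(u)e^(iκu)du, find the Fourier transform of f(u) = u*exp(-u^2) I*sqrt(pi)*κ*exp(-κ^2/4)/2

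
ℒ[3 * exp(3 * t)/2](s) 3/(2 * (s - 3))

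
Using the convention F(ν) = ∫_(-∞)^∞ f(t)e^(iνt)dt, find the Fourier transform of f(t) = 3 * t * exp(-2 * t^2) 3 * sqrt(2) * I * sqrt(pi) * ν * exp(-ν^2/8)/8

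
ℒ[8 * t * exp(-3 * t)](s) 8/(s + 3)^2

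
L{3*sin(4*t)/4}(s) 3/(s^2 + 16)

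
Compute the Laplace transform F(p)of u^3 6/p^4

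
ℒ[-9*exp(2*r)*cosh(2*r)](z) 9*(2 - z)/(z*(z - 4))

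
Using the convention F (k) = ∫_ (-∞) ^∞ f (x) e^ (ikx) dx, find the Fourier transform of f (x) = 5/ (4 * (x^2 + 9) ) 5 * pi * exp (-3 * Abs (k) ) /12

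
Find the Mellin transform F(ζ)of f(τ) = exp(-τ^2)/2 gamma(ζ/2)/4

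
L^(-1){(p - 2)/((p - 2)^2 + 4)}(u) exp(2*u)*cos(2*u)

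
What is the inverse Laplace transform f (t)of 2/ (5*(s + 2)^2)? 2*t*exp (-2*t)/5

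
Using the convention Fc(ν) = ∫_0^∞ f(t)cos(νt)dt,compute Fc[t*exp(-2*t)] (4 - ν^2)/(ν^2 + 4)^2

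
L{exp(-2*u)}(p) 1/(p + 2)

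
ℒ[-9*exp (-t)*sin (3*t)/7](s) -27/ (7*(s + 1)^2 + 63)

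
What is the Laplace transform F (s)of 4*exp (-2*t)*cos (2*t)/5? 4*(s + 2)/ (5*( (s + 2)^2 + 4))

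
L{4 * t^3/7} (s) 24/ (7 * s^4)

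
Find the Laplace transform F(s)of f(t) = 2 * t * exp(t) 2/(s - 1)^2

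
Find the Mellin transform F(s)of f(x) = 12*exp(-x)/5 12*gamma(s)/5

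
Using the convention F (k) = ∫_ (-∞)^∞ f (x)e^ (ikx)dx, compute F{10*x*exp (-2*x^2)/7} 5*sqrt (2)*I*sqrt (pi)*k*exp (-k^2/8)/28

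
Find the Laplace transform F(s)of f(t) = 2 2/s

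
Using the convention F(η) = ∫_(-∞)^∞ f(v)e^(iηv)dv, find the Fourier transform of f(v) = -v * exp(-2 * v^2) -sqrt(2) * I * sqrt(pi) * η * exp(-η^2/8)/8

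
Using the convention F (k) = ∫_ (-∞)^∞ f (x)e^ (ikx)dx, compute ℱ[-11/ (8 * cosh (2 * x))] -11 * pi/ (16 * cosh (pi * k/4))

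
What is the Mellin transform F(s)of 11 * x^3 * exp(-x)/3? 11 * gamma(s + 3)/3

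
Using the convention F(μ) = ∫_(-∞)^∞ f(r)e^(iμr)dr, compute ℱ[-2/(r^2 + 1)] -2*pi*exp(-Abs(μ))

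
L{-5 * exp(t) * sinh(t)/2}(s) -5/(2 * s * (s - 2))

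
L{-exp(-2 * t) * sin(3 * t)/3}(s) -1/((s + 2)^2 + 9)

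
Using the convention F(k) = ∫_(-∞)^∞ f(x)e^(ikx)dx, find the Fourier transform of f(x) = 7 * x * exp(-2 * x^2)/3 7 * sqrt(2) * I * sqrt(pi) * k * exp(-k^2/8)/24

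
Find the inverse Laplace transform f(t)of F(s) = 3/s 3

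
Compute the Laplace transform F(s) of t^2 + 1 1/s + 2/s^3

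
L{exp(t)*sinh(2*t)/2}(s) 1/((s - 1)^2 - 4)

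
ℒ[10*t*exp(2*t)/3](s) 10/(3*(s - 2)^2)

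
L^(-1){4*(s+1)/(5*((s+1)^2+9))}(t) 4*exp(-t)*cos(3*t)/5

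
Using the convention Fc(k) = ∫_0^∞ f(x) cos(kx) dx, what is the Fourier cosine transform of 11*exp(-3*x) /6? 11/(2*(k^2+9) ) 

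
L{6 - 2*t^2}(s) 6/s - 4/s^3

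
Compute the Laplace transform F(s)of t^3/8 3/(4 * s^4)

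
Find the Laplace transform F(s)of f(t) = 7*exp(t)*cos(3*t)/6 7*(s - 1)/(6*((s - 1)^2 + 9))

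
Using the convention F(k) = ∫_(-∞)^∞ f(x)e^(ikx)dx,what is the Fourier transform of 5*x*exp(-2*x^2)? 5*sqrt(2)*I*sqrt(pi)*k*exp(-k^2/8)/8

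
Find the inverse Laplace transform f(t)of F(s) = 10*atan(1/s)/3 10*sin(t)/(3*t)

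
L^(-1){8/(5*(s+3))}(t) 8*exp(-3*t)/5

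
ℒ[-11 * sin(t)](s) -11/(s^2 + 1)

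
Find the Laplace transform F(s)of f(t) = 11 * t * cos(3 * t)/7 11 * (s^2-9)/(7 * (s^2 + 9)^2)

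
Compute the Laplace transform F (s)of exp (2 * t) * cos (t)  (s - 2)/ ( (s - 2)^2 + 1)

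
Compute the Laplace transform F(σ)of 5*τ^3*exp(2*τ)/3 10/(σ - 2)^4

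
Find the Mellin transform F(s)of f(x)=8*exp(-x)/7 8*gamma(s)/7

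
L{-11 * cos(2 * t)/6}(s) -11 * s/(6 * s^2 + 24)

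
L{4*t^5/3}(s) 160/s^6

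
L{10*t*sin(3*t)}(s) 60*s/(s^2 + 9)^2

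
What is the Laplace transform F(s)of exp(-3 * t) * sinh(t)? 1/((s + 3)^2 - 1)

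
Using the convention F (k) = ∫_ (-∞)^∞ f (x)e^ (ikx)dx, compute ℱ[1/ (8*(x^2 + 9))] pi*exp (-3*Abs (k))/24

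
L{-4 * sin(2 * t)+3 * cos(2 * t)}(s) 3 * s/(s^2+4) - 8/(s^2+4)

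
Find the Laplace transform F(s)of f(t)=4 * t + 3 4/s^2 + 3/s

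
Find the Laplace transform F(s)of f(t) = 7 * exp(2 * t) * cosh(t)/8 7 * (s - 2)/(8 * ((s - 2)^2-1))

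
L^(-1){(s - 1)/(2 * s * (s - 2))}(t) exp(t) * cosh(t)/2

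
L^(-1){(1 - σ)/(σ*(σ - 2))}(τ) -exp(τ)*cosh(τ)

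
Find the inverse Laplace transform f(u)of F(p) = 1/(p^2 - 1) sinh(u)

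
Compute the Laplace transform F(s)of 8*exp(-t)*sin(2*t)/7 16/(7*((s+1)^2+4))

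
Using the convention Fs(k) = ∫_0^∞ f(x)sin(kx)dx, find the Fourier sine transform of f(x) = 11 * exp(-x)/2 11 * k/(2 * (k^2 + 1))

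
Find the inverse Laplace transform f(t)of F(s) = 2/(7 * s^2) 2 * t/7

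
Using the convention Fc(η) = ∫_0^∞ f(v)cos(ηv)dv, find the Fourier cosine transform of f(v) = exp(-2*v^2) sqrt(2)*sqrt(pi)*exp(-η^2/8)/4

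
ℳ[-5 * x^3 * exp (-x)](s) -5 * gamma (s + 3)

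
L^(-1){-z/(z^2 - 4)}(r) -cosh(2*r)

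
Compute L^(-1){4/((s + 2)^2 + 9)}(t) 4 * exp(-2 * t) * sin(3 * t)/3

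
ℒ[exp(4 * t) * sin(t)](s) 1/((s - 4) ^2 + 1) 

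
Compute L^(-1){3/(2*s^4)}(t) t^3/4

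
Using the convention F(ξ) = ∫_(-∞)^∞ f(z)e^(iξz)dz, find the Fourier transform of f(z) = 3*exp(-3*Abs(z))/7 18/(7*(ξ^2 + 9))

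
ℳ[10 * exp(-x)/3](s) 10 * gamma(s)/3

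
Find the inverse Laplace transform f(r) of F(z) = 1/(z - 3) exp(3*r) 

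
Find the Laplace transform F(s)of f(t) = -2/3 -2/(3 * s)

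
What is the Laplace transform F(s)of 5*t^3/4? 15/(2*s^4)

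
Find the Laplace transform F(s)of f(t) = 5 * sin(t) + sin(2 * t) 2/(s^2 + 4) + 5/(s^2 + 1)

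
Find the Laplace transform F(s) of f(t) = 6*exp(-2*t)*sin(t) 6/((s + 2) ^2 + 1) 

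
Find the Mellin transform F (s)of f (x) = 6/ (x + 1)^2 -6 * pi * (s - 1)/sin (pi * s)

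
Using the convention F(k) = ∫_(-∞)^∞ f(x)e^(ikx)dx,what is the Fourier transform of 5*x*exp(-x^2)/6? 5*I*sqrt(pi)*k*exp(-k^2/4)/12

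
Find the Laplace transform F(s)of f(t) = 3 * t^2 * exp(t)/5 6/(5 * (s - 1)^3)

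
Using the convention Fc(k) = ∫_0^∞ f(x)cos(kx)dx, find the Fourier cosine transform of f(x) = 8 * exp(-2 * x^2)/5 2 * sqrt(2) * sqrt(pi) * exp(-k^2/8)/5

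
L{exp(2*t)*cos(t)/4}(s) (s - 2)/(4*((s - 2)^2 + 1))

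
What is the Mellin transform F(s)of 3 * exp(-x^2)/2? 3 * gamma(s/2)/4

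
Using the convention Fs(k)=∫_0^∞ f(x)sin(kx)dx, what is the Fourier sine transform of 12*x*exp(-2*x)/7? 48*k/(7*(k^2 + 4)^2)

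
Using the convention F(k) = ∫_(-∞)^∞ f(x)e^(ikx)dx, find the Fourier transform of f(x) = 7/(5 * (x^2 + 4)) 7 * pi * exp(-2 * Abs(k))/10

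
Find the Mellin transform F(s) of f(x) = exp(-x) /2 gamma(s) /2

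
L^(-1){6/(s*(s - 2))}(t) 6*exp(t)*sinh(t)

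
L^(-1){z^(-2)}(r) r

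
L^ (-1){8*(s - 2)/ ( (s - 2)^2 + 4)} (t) 8*exp (2*t)*cos (2*t)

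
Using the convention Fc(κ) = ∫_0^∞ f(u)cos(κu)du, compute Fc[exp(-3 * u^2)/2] sqrt(3) * sqrt(pi) * exp(-κ^2/12)/12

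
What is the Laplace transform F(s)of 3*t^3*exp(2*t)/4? 9/(2*(s - 2)^4)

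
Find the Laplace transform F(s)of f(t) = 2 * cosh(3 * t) 2 * s/(s^2 - 9)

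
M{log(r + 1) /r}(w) -pi*csc(pi*w) /(w - 1) 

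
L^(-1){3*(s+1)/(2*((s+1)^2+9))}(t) 3*exp(-t)*cos(3*t)/2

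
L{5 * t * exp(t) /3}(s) 5/(3 * (s - 1) ^2) 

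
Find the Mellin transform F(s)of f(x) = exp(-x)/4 gamma(s)/4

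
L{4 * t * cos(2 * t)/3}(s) 4 * (s^2 - 4)/(3 * (s^2 + 4)^2)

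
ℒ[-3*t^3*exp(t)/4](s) -9/(2*(s - 1)^4)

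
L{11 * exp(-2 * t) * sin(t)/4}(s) 11/(4 * ((s+2)^2+1))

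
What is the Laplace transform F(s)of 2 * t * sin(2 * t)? 8 * s/(s^2 + 4)^2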